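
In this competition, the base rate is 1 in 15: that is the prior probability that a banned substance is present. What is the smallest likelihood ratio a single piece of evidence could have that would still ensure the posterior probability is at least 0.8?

56

Prior odds = (1/15)/(14/15) = 1/14.
Target odds = 0.8/0.2 = 4.
Required Bayes factor = 4 ÷ (1/14) = 56.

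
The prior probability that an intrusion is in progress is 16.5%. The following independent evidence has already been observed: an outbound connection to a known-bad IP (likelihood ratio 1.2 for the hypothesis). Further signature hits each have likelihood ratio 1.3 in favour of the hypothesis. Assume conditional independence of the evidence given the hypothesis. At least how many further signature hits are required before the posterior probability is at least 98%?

21

Prior odds = 0.165/0.835 = 33/167.
Bayes factor of the evidence already in hand = 1.2.
Odds after that evidence = (33/167) × 1.2 = 198/835.
Target odds = 0.98/0.02 = 49.
Need 1.3ⁿ ≥ 49 ÷ (198/835) = 40915/198.
1.3²⁰ ≈190.05 falls short of 40915/198 but 1.3²¹ ≈247.065 reaches it, so n = 21.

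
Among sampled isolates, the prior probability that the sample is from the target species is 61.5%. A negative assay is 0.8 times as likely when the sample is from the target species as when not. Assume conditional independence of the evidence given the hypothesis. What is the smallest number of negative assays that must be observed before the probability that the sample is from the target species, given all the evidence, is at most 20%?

9

Prior odds = 0.615/0.385 = 123/77.
Likelihood ratio per negative assay = 0.8.
Target odds: 0.2 ÷ 0.8 = 0.25.
Require 0.8ⁿ ≤ 0.25 ÷ (123/77) = 77/492.
0.8⁸ = 65536/390625 is still above 77/492 but 0.8⁹ = 262144/1953125 is at or below it, so n = 9.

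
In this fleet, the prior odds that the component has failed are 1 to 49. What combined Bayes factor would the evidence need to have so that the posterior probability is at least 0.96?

1176

Prior odds = 1/49.
Target odds = 0.96/0.04 = 24.
Required Bayes factor = 24 ÷ (1/49) = 1176.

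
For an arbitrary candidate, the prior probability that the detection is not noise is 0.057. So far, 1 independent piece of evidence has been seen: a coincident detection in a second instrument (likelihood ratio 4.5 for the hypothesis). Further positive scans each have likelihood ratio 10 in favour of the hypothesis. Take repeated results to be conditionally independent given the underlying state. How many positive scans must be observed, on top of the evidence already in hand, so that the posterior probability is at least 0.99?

3

Prior odds = 0.057/0.943 = 57/943.
Bayes factor of the evidence already in hand = 4.5.
Odds after that evidence = (57/943) × 4.5 = 513/1886.
Target odds = 0.99/0.01 = 99.
Need 10ⁿ ≥ 99 ÷ (513/1886) = 20746/57.
10² = 100 falls short of 20746/57 but 10³ = 1000 reaches it, so n = 3.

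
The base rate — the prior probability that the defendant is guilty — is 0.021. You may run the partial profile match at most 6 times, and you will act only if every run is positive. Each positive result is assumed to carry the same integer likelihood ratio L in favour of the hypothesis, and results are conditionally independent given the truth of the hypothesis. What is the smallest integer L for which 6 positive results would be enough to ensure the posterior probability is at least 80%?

3

Prior odds = 0.021/0.979 = 21/979.
Target odds = 0.8/0.2 = 4.
Need L⁶ ≥ 4 ÷ (21/979) = 3916/21.
2⁶ = 64 < 3916/21 ≤ 729 = 3⁶, so L = 3.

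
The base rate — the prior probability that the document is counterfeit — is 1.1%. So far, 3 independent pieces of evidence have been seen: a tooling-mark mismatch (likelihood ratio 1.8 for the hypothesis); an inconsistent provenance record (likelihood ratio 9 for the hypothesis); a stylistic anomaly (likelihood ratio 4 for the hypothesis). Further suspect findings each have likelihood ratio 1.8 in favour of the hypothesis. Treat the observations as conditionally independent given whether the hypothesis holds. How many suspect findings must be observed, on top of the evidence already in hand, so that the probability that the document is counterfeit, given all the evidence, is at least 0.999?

13

Prior odds = 0.011/0.989 = 11/989.
Combined Bayes factor of the evidence already in hand = 1.8 × 9 × 4 = 64.8.
Odds after that evidence = (11/989) × 64.8 = 3564/4945.
Target odds = 0.999/0.001 = 999.
Need 1.8ⁿ ≥ 999 ÷ (3564/4945) = 182965/132.
1.8¹² ≈1156.83 falls short of 182965/132 but 1.8¹³ ≈2082.3 reaches it, so n = 13.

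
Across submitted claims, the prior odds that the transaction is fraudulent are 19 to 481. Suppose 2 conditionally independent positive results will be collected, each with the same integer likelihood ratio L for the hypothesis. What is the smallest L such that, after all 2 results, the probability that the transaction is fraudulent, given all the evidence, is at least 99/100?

Prior odds = 19/481.
Target odds = 0.99/0.01 = 99.
Need L² ≥ 99 ÷ (19/481) = 47619/19.
50² = 2500 < 47619/19 ≤ 2601 = 51², so L = 51.

51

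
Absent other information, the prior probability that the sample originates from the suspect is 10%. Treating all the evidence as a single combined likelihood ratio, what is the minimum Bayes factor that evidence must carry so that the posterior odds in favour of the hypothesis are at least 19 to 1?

Prior odds = 0.1/0.9 = 1/9.
Target odds = 19.
Required Bayes factor = 19 ÷ (1/9) = 171.

171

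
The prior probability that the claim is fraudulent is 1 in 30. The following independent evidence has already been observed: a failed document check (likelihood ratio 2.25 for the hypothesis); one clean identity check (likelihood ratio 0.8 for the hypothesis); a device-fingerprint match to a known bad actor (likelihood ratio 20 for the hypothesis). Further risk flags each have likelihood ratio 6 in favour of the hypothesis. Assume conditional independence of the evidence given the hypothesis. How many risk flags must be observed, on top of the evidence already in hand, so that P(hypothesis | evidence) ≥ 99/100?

3

Prior odds = (1/30)/(29/30) = 1/29.
Combined Bayes factor of the evidence already in hand = 2.25 × 0.8 × 20 = 36.
Odds after that evidence = (1/29) × 36 = 36/29.
Target odds = 0.99/0.01 = 99.
Need 6ⁿ ≥ 99 ÷ (36/29) = 79.75.
6² = 36 falls short of 79.75 but 6³ = 216 reaches it, so n = 3.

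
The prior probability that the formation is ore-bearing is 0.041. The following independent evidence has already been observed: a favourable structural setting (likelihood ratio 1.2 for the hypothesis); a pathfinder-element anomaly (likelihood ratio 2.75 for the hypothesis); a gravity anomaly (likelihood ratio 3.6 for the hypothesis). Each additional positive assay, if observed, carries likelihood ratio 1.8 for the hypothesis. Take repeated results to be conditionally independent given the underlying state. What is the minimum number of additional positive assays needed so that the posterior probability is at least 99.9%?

Prior odds = 0.041/0.959 = 41/959.
Combined Bayes factor of the evidence already in hand = 1.2 × 2.75 × 3.6 = 11.88.
Odds after that evidence = (41/959) × 11.88 = 12177/23975.
Target odds = 0.999/0.001 = 999.
Need 1.8ⁿ ≥ 999 ÷ (12177/23975) = 887075/451.
1.8¹² ≈1156.83 falls short of 887075/451 but 1.8¹³ ≈2082.3 reaches it, so n = 13.

13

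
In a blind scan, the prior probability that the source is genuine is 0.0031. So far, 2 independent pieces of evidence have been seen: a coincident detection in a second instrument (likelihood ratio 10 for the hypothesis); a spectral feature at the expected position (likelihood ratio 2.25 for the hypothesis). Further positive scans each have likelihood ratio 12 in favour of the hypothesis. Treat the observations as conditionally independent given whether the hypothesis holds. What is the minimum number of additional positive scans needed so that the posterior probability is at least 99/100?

3

Prior odds = 0.0031/0.9969 = 31/9969.
Combined Bayes factor of the evidence already in hand = 10 × 2.25 = 22.5.
Odds after that evidence = (31/9969) × 22.5 = 465/6646.
Target odds = 0.99/0.01 = 99.
Need 12ⁿ ≥ 99 ÷ (465/6646) = 219318/155.
12² = 144 falls short of 219318/155 but 12³ = 1728 reaches it, so n = 3.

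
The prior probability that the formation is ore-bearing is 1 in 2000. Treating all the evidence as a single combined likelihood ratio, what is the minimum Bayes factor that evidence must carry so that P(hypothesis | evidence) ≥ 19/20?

37981

Prior odds = 0.0005/0.9995 = 1/1999.
Target odds = 0.95/0.05 = 19.
Required Bayes factor = 19 ÷ (1/1999) = 37981.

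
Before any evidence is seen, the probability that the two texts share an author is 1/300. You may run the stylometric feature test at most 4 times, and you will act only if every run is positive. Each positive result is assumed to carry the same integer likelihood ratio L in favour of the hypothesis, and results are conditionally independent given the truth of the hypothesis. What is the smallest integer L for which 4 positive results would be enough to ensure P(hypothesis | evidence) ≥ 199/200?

16

Prior odds = (1/300)/(299/300) = 1/299.
Target odds = 0.995/0.005 = 199.
Need L⁴ ≥ 199 ÷ (1/299) = 59501.
15⁴ = 50625 < 59501 ≤ 65536 = 16⁴, so L = 16.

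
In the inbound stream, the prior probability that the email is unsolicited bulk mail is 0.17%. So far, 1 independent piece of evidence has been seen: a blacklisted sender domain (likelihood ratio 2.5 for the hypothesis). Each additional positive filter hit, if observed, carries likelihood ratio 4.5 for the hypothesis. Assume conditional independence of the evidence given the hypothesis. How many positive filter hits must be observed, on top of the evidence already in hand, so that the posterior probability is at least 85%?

Prior odds = 0.0017/0.9983 = 17/9983.
Bayes factor of the evidence already in hand = 2.5.
Odds after that evidence = (17/9983) × 2.5 = 85/19966.
Target odds = 0.85/0.15 = 17/3.
Need 4.5ⁿ ≥ 17/3 ÷ (85/19966) = 19966/15.
4.5⁴ = 410.0625 falls short of 19966/15 but 4.5⁵ = 1845.28125 reaches it, so n = 5.

5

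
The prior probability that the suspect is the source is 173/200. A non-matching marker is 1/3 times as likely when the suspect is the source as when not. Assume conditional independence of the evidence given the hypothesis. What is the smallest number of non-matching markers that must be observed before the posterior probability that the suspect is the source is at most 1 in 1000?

Prior odds: 0.865 ÷ 0.135 = 173/27.
Likelihood ratio per non-matching marker = 1/3.
Target odds: 0.001 ÷ 0.999 = 1/999.
Require (1/3)ⁿ ≤ 1/999 ÷ (173/27) = 1/6401.
(1/3)⁷ = 1/2187 is still above 1/6401 but (1/3)⁸ = 1/6561 is at or below it, so n = 8.

8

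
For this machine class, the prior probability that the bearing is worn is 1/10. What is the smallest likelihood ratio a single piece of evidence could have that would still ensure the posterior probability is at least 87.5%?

Prior odds = 0.1/0.9 = 1/9.
Target odds = 0.875/0.125 = 7.
Required Bayes factor = 7 ÷ (1/9) = 63.

63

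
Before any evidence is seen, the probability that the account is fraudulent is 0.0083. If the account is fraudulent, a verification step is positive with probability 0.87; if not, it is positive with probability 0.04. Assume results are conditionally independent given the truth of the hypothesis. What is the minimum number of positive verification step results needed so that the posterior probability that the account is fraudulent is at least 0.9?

Prior odds: 0.0083 ÷ 0.9917 = 83/9917.
Likelihood ratio of a positive = 0.87/0.04 = 21.75.
Target odds: 0.9 ÷ 0.1 = 9.
Require 21.75ⁿ ≥ 9 ÷ (83/9917) = 89253/83.
21.75² = 473.0625 falls short of 89253/83 but 21.75³ = 658503/64 reaches it, so n = 3.

3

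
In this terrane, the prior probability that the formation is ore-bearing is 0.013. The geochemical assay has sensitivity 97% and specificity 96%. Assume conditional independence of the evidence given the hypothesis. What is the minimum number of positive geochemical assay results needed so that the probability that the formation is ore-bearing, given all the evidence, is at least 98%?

Prior odds: 0.013 ÷ 0.987 = 13/987.
False-positive rate = 1 − 0.96 = 0.04; likelihood ratio of a positive = 0.97/0.04 = 24.25.
Target posterior odds = 0.98/0.02 = 49.
Require 24.25ⁿ ≥ 49 ÷ (13/987) = 48363/13.
24.25² = 588.0625 falls short of 48363/13 but 24.25³ = 912673/64 reaches it, so n = 3.

3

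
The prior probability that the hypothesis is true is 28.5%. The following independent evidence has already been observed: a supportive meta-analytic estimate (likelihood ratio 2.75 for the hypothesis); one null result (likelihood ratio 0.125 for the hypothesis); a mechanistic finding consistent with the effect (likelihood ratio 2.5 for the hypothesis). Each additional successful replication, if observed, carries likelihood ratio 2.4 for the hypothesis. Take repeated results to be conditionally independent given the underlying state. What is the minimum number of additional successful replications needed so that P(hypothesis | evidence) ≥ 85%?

Prior odds = 0.285/0.715 = 57/143.
Combined Bayes factor of the evidence already in hand = 2.75 × 0.125 × 2.5 = 0.859375.
Odds after that evidence = (57/143) × 0.859375 = 285/832.
Target odds = 0.85/0.15 = 17/3.
Need 2.4ⁿ ≥ 17/3 ÷ (285/832) = 14144/855.
2.4³ = 13.824 falls short of 14144/855 but 2.4⁴ = 33.1776 reaches it, so n = 4.

4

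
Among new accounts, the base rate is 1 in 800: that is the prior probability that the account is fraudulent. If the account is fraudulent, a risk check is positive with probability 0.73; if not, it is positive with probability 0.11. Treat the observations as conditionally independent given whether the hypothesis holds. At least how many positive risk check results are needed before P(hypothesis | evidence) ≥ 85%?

Prior odds: 0.00125 ÷ 0.99875 = 1/799.
Likelihood ratio of a positive = 0.73/0.11 = 73/11.
Target odds: 0.85 ÷ 0.15 = 17/3.
Require (73/11)ⁿ ≥ 17/3 ÷ (1/799) = 13583/3.
(73/11)⁴ = 28398241/14641 falls short of 13583/3 but (73/11)⁵ ≈12872.1 reaches it, so n = 5.

5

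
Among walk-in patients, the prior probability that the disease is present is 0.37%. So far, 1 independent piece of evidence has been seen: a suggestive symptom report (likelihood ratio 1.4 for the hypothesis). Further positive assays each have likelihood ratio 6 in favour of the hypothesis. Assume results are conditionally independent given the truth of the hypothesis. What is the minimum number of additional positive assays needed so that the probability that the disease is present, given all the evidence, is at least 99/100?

Prior odds = 0.0037/0.9963 = 37/9963.
Bayes factor of the evidence already in hand = 1.4.
Odds after that evidence = (37/9963) × 1.4 = 259/49815.
Target odds = 0.99/0.01 = 99.
Need 6ⁿ ≥ 99 ÷ (259/49815) = 4931685/259.
6⁵ = 7776 falls short of 4931685/259 but 6⁶ = 46656 reaches it, so n = 6.

6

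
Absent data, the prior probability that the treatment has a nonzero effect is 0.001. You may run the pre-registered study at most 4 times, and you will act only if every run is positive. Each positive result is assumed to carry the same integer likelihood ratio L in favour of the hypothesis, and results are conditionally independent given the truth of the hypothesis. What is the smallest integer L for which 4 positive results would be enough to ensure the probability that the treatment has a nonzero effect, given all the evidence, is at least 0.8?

8

Prior odds = 0.001/0.999 = 1/999.
Target odds = 0.8/0.2 = 4.
Need L⁴ ≥ 4 ÷ (1/999) = 3996.
7⁴ = 2401 < 3996 ≤ 4096 = 8⁴, so L = 8.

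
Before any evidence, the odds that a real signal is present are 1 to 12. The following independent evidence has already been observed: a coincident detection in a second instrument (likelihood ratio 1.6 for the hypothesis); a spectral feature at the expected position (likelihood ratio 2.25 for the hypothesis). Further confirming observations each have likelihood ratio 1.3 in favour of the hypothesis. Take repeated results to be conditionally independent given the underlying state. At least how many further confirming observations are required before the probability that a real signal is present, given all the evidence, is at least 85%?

12

Prior odds = 1/12.
Combined Bayes factor of the evidence already in hand = 1.6 × 2.25 = 3.6.
Odds after that evidence = (1/12) × 3.6 = 0.3.
Target odds = 0.85/0.15 = 17/3.
Need 1.3ⁿ ≥ 17/3 ÷ 0.3 = 170/9.
1.3¹¹ ≈17.9216 falls short of 170/9 but 1.3¹² ≈23.2981 reaches it, so n = 12.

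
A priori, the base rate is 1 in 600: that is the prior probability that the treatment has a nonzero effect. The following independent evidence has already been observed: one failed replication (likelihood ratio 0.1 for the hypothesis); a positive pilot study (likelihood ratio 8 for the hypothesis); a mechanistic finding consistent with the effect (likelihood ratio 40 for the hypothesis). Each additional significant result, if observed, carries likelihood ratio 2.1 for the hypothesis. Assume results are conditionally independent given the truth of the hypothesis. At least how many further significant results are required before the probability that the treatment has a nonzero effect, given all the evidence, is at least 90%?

Prior odds = (1/600)/(599/600) = 1/599.
Combined Bayes factor of the evidence already in hand = 0.1 × 8 × 40 = 32.
Odds after that evidence = (1/599) × 32 = 32/599.
Target odds = 0.9/0.1 = 9.
Need 2.1ⁿ ≥ 9 ÷ (32/599) = 168.46875.
2.1⁶ = 85766121/1000000 falls short of 168.46875 but 2.1⁷ ≈180.109 reaches it, so n = 7.

7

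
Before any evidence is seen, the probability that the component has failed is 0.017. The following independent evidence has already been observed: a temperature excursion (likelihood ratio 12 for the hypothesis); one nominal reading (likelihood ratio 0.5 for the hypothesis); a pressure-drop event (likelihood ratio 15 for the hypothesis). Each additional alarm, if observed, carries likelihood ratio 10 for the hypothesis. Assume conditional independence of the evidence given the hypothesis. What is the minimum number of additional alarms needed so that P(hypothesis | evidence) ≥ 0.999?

3

Prior odds = 0.017/0.983 = 17/983.
Combined Bayes factor of the evidence already in hand = 12 × 0.5 × 15 = 90.
Odds after that evidence = (17/983) × 90 = 1530/983.
Target odds = 0.999/0.001 = 999.
Need 10ⁿ ≥ 999 ÷ (1530/983) = 109113/170.
10² = 100 falls short of 109113/170 but 10³ = 1000 reaches it, so n = 3.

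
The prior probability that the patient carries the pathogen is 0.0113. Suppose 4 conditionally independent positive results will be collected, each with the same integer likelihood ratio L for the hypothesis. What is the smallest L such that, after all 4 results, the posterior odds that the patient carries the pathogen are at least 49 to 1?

Prior odds = 0.0113/0.9887 = 113/9887.
Target odds = 49.
Need L⁴ ≥ 49 ÷ (113/9887) = 484463/113.
8⁴ = 4096 < 484463/113 ≤ 6561 = 9⁴, so L = 9.

9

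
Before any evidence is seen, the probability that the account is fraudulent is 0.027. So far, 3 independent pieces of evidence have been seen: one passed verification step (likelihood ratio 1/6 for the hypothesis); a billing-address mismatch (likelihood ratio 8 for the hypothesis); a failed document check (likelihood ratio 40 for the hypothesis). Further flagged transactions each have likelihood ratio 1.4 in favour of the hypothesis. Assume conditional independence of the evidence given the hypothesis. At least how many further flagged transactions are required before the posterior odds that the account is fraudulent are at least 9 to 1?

6

Prior odds = 0.027/0.973 = 27/973.
Combined Bayes factor of the evidence already in hand = (1/6) × 8 × 40 = 160/3.
Odds after that evidence = (27/973) × 160/3 = 1440/973.
Target odds = 9.
Need 1.4ⁿ ≥ 9 ÷ (1440/973) = 6.08125.
1.4⁵ = 5.37824 falls short of 6.08125 but 1.4⁶ = 117649/15625 reaches it, so n = 6.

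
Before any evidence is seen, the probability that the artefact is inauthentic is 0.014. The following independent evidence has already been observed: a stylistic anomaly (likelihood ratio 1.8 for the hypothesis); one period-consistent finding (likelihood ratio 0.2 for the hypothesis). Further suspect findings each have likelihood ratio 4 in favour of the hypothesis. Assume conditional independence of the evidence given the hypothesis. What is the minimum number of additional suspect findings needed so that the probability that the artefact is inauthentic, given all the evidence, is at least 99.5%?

Prior odds = 0.014/0.986 = 7/493.
Combined Bayes factor of the evidence already in hand = 1.8 × 0.2 = 0.36.
Odds after that evidence = (7/493) × 0.36 = 63/12325.
Target odds = 0.995/0.005 = 199.
Need 4ⁿ ≥ 199 ÷ (63/12325) = 2452675/63.
4⁷ = 16384 falls short of 2452675/63 but 4⁸ = 65536 reaches it, so n = 8.

8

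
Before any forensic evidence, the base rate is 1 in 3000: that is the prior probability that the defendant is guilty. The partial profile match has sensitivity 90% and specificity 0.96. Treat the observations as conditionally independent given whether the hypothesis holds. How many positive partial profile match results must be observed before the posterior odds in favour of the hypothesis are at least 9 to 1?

4

Prior odds = (1/3000)/(2999/3000) = 1/2999.
False-positive rate = 1 − 0.96 = 0.04; likelihood ratio of a positive = 0.9/0.04 = 22.5.
Target odds = 9.
Need (1/2999) × 22.5ⁿ ≥ 9, i.e. 22.5ⁿ ≥ 26991.
22.5³ = 11390.625 falls short of 26991 but 22.5⁴ = 256289.0625 reaches it, so n = 4.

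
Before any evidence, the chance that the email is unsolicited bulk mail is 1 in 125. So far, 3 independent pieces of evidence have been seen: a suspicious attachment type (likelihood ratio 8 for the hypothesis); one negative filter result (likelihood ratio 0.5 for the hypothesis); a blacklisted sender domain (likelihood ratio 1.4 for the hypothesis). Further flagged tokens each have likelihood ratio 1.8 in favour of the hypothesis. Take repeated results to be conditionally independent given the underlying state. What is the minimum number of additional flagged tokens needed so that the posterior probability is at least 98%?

Prior odds = 0.008/0.992 = 1/124.
Combined Bayes factor of the evidence already in hand = 8 × 0.5 × 1.4 = 5.6.
Odds after that evidence = (1/124) × 5.6 = 7/155.
Target odds = 0.98/0.02 = 49.
Need 1.8ⁿ ≥ 49 ÷ (7/155) = 1085.
1.8¹¹ ≈642.684 falls short of 1085 but 1.8¹² ≈1156.83 reaches it, so n = 12.

12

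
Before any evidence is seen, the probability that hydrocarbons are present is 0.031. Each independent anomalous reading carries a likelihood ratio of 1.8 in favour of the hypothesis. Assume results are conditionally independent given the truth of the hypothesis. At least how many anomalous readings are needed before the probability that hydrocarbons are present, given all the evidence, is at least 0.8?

9

Prior odds = 0.031/0.969 = 31/969.
Likelihood ratio per anomalous reading = 1.8.
Target odds: 0.8 ÷ 0.2 = 4.
Require 1.8ⁿ ≥ 4 ÷ (31/969) = 3876/31.
1.8⁸ = 43046721/390625 falls short of 3876/31 but 1.8⁹ = 387420489/1953125 reaches it, so n = 9.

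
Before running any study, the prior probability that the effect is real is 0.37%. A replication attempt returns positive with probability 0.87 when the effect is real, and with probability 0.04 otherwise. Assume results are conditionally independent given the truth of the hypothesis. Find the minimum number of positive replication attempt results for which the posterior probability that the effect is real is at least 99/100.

Prior odds: 0.0037 ÷ 0.9963 = 37/9963.
Likelihood ratio of a positive result = 0.87/0.04 = 21.75.
Target odds: 0.99 ÷ 0.01 = 99.
Need (37/9963) × 21.75ⁿ ≥ 99, i.e. 21.75ⁿ ≥ 986337/37.
21.75³ = 658503/64 falls short of 986337/37 but 21.75⁴ = 57289761/256 reaches it, so n = 4.

4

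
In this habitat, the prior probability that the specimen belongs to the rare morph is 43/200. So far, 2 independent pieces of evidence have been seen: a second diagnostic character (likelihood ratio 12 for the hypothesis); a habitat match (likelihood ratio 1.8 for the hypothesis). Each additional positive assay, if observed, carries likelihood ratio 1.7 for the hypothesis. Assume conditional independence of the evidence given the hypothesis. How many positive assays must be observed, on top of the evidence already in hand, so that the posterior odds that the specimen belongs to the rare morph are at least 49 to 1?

4

Prior odds = 0.215/0.785 = 43/157.
Combined Bayes factor of the evidence already in hand = 12 × 1.8 = 21.6.
Odds after that evidence = (43/157) × 21.6 = 4644/785.
Target odds = 49.
Need 1.7ⁿ ≥ 49 ÷ (4644/785) = 38465/4644.
1.7³ = 4.913 falls short of 38465/4644 but 1.7⁴ = 8.3521 reaches it, so n = 4.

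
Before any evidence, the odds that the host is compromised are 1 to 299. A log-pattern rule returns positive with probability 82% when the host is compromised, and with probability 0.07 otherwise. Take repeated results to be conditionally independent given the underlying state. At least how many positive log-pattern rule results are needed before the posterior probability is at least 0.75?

Prior odds = 1/299.
Likelihood ratio of a positive result = 0.82/0.07 = 82/7.
Target posterior odds = 0.75/0.25 = 3.
Need (1/299) × (82/7)ⁿ ≥ 3, i.e. (82/7)ⁿ ≥ 897.
(82/7)² = 6724/49 falls short of 897 but (82/7)³ = 551368/343 reaches it, so n = 3.

3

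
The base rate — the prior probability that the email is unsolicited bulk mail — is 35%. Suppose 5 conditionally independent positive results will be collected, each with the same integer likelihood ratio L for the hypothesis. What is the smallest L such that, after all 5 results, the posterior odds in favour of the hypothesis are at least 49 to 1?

Prior odds = 0.35/0.65 = 7/13.
Target odds = 49.
Need L⁵ ≥ 49 ÷ (7/13) = 91.
2⁵ = 32 < 91 ≤ 243 = 3⁵, so L = 3.

3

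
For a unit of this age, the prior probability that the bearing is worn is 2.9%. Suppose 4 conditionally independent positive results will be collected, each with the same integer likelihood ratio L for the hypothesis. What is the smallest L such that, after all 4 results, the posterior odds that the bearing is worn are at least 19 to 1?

Prior odds = 0.029/0.971 = 29/971.
Target odds = 19.
Need L⁴ ≥ 19 ÷ (29/971) = 18449/29.
5⁴ = 625 < 18449/29 ≤ 1296 = 6⁴, so L = 6.

6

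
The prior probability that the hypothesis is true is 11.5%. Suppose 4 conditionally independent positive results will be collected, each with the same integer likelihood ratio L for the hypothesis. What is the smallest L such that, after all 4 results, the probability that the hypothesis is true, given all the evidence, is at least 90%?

Prior odds = 0.115/0.885 = 23/177.
Target odds = 0.9/0.1 = 9.
Need L⁴ ≥ 9 ÷ (23/177) = 1593/23.
2⁴ = 16 < 1593/23 ≤ 81 = 3⁴, so L = 3.

3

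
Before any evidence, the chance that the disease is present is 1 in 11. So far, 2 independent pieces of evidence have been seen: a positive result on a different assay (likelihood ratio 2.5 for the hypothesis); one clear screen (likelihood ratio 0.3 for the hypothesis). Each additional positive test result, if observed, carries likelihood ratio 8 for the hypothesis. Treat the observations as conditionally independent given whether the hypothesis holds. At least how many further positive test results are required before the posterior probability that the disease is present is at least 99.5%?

Prior odds = (1/11)/(10/11) = 0.1.
Combined Bayes factor of the evidence already in hand = 2.5 × 0.3 = 0.75.
Odds after that evidence = 0.1 × 0.75 = 0.075.
Target odds = 0.995/0.005 = 199.
Need 8ⁿ ≥ 199 ÷ 0.075 = 7960/3.
8³ = 512 falls short of 7960/3 but 8⁴ = 4096 reaches it, so n = 4.

4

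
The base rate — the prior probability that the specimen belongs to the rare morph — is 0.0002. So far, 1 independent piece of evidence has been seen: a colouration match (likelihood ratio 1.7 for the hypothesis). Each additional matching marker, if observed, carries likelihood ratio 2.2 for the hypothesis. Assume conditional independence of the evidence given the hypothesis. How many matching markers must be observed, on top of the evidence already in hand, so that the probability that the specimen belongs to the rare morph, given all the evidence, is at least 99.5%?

Prior odds = 0.0002/0.9998 = 1/4999.
Bayes factor of the evidence already in hand = 1.7.
Odds after that evidence = (1/4999) × 1.7 = 17/49990.
Target odds = 0.995/0.005 = 199.
Need 2.2ⁿ ≥ 199 ÷ (17/49990) = 9948010/17.
2.2¹⁶ ≈301136 falls short of 9948010/17 but 2.2¹⁷ ≈662500 reaches it, so n = 17.

17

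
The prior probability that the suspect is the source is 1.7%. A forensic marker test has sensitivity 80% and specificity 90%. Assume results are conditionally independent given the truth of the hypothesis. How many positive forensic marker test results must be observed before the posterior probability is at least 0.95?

4

Prior odds = 0.017/0.983 = 17/983.
False-positive rate = 1 − 0.9 = 0.1; likelihood ratio of a positive = 0.8/0.1 = 8.
Target posterior odds = 0.95/0.05 = 19.
Need (17/983) × 8ⁿ ≥ 19, i.e. 8ⁿ ≥ 18677/17.
8³ = 512 falls short of 18677/17 but 8⁴ = 4096 reaches it, so n = 4.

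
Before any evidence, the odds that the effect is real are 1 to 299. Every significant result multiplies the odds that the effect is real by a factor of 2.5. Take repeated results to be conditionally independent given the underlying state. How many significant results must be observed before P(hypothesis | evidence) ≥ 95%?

10

Prior odds = 1/299.
Likelihood ratio per significant result = 2.5.
Target posterior odds = 0.95/0.05 = 19.
Require 2.5ⁿ ≥ 19 ÷ (1/299) = 5681.
2.5⁹ = 1953125/512 falls short of 5681 but 2.5¹⁰ = 9765625/1024 reaches it, so n = 10.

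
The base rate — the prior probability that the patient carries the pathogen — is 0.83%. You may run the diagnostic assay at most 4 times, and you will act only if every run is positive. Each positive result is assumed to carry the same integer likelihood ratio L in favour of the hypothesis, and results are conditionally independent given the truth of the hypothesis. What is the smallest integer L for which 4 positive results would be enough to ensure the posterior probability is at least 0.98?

Prior odds = 0.0083/0.9917 = 83/9917.
Target odds = 0.98/0.02 = 49.
Need L⁴ ≥ 49 ÷ (83/9917) = 485933/83.
8⁴ = 4096 < 485933/83 ≤ 6561 = 9⁴, so L = 9.

9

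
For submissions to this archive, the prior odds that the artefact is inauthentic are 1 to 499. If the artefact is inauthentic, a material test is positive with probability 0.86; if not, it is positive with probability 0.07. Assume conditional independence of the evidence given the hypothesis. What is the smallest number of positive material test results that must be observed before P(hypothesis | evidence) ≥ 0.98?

Prior odds = 1/499.
Likelihood ratio of a positive = 0.86/0.07 = 86/7.
Target posterior odds = 0.98/0.02 = 49.
Require (86/7)ⁿ ≥ 49 ÷ (1/499) = 24451.
(86/7)⁴ = 54700816/2401 falls short of 24451 but (86/7)⁵ ≈279899 reaches it, so n = 5.

5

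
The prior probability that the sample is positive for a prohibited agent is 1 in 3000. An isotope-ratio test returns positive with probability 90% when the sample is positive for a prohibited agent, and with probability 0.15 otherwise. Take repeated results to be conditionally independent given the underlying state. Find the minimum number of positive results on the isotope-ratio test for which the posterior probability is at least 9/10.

Prior odds = (1/3000)/(2999/3000) = 1/2999.
Likelihood ratio of a positive result = 0.9/0.15 = 6.
Target odds: 0.9 ÷ 0.1 = 9.
Need (1/2999) × 6ⁿ ≥ 9, i.e. 6ⁿ ≥ 26991.
6⁵ = 7776 falls short of 26991 but 6⁶ = 46656 reaches it, so n = 6.

6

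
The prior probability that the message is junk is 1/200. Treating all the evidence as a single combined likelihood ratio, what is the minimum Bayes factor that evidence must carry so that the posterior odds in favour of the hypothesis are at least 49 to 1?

Prior odds = 0.005/0.995 = 1/199.
Target odds = 49.
Required Bayes factor = 49 ÷ (1/199) = 9751.

9751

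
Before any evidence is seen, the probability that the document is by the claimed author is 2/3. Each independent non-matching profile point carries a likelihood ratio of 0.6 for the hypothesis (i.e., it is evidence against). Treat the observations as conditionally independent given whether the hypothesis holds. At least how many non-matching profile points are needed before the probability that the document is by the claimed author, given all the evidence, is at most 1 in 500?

Prior odds: (2/3) ÷ (1/3) = 2.
Likelihood ratio per non-matching profile point = 0.6.
Target posterior odds = 0.002/0.998 = 1/499.
Need 2 × 0.6ⁿ ≤ 1/499, i.e. 0.6ⁿ ≤ 1/998.
0.6¹³ ≈0.00130607 is still above 1/998 but 0.6¹⁴ ≈0.000783642 is at or below it, so n = 14.

14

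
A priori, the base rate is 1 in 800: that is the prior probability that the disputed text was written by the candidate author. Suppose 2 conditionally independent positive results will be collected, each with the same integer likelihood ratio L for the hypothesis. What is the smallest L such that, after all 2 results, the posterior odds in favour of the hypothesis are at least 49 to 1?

198

Prior odds = 0.00125/0.99875 = 1/799.
Target odds = 49.
Need L² ≥ 49 ÷ (1/799) = 39151.
197² = 38809 < 39151 ≤ 39204 = 198², so L = 198.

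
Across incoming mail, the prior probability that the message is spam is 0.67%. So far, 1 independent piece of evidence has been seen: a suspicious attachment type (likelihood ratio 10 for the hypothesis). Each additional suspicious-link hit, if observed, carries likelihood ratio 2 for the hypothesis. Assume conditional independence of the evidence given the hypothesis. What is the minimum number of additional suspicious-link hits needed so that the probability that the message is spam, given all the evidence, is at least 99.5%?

12

Prior odds = 0.0067/0.9933 = 67/9933.
Bayes factor of the evidence already in hand = 10.
Odds after that evidence = (67/9933) × 10 = 670/9933.
Target odds = 0.995/0.005 = 199.
Need 2ⁿ ≥ 199 ÷ (670/9933) = 1976667/670.
2¹¹ = 2048 falls short of 1976667/670 but 2¹² = 4096 reaches it, so n = 12.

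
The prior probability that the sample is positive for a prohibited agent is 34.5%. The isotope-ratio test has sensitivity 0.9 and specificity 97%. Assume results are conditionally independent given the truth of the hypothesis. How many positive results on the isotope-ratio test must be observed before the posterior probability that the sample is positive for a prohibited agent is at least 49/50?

Prior odds = 0.345/0.655 = 69/131.
False-positive rate = 1 − 0.97 = 0.03; likelihood ratio of a positive = 0.9/0.03 = 30.
Target odds: 0.98 ÷ 0.02 = 49.
Need (69/131) × 30ⁿ ≥ 49, i.e. 30ⁿ ≥ 6419/69.
30¹ = 30 falls short of 6419/69 but 30² = 900 reaches it, so n = 2.

2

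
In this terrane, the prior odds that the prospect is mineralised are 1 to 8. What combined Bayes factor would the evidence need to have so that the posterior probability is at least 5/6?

40

Prior odds = 0.125.
Target odds = (5/6)/(1/6) = 5.
Required Bayes factor = 5 ÷ 0.125 = 40.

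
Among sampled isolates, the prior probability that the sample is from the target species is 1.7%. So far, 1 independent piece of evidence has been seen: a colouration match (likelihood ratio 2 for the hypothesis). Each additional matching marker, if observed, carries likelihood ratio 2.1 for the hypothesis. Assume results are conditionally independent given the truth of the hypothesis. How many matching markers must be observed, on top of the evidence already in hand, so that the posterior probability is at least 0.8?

Prior odds = 0.017/0.983 = 17/983.
Bayes factor of the evidence already in hand = 2.
Odds after that evidence = (17/983) × 2 = 34/983.
Target odds = 0.8/0.2 = 4.
Need 2.1ⁿ ≥ 4 ÷ (34/983) = 1966/17.
2.1⁶ = 85766121/1000000 falls short of 1966/17 but 2.1⁷ ≈180.109 reaches it, so n = 7.

7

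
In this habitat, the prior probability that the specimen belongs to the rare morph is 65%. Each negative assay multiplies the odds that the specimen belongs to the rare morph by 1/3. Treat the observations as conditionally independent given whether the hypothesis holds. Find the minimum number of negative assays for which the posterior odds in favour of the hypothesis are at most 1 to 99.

5

Prior odds = 0.65/0.35 = 13/7.
Likelihood ratio per negative assay = 1/3.
Target odds = 1/99.
Need (13/7) × (1/3)ⁿ ≤ 1/99, i.e. (1/3)ⁿ ≤ 7/1287.
(1/3)⁴ = 1/81 is still above 7/1287 but (1/3)⁵ = 1/243 is at or below it, so n = 5.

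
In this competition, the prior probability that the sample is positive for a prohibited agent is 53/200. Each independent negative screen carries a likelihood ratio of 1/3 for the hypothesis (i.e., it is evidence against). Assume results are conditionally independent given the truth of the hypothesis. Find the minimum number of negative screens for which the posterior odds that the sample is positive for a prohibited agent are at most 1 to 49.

3

Prior odds: 0.265 ÷ 0.735 = 53/147.
Likelihood ratio per negative screen = 1/3.
Target odds = 1/49.
Need (53/147) × (1/3)ⁿ ≤ 1/49, i.e. (1/3)ⁿ ≤ 3/53.
(1/3)² = 1/9 is still above 3/53 but (1/3)³ = 1/27 is at or below it, so n = 3.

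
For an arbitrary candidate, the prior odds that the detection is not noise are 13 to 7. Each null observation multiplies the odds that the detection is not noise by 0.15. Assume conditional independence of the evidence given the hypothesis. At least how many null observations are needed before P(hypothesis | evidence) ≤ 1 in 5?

Prior odds = 13/7.
Likelihood ratio per null observation = 0.15.
Target posterior odds = 0.2/0.8 = 0.25.
Require 0.15ⁿ ≤ 0.25 ÷ (13/7) = 7/52.
0.15¹ = 0.15 is still above 7/52 but 0.15² = 0.0225 is at or below it, so n = 2.

2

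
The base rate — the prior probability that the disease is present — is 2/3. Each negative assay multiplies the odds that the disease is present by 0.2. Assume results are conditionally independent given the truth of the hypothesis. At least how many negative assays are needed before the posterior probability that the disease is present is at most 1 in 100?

4

Prior odds = (2/3)/(1/3) = 2.
Likelihood ratio per negative assay = 0.2.
Target posterior odds = 0.01/0.99 = 1/99.
Require 0.2ⁿ ≤ 1/99 ÷ 2 = 1/198.
0.2³ = 0.008 is still above 1/198 but 0.2⁴ = 0.0016 is at or below it, so n = 4.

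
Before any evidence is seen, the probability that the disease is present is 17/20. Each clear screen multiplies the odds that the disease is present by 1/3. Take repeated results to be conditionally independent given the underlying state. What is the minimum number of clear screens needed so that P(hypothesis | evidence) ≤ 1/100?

6

Prior odds = 0.85/0.15 = 17/3.
Likelihood ratio per clear screen = 1/3.
Target posterior odds = 0.01/0.99 = 1/99.
Need (17/3) × (1/3)ⁿ ≤ 1/99, i.e. (1/3)ⁿ ≤ 1/561.
(1/3)⁵ = 1/243 is still above 1/561 but (1/3)⁶ = 1/729 is at or below it, so n = 6.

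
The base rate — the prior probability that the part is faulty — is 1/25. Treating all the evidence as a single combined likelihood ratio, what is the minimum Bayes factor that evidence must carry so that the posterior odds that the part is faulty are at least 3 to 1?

Prior odds = 0.04/0.96 = 1/24.
Target odds = 3.
Required Bayes factor = 3 ÷ (1/24) = 72.

72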